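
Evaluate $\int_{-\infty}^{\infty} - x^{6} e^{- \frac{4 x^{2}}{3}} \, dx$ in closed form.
$- \frac{405 \sqrt{3} \sqrt{\pi}}{1024}$

Consider the simpler parametrised integral
$$J(a) = \int_{-\infty}^{\infty} - e^{- a x^{2}} \, dx = - \frac{\sqrt{\pi}}{\sqrt{a}}.$$

Differentiating under the integral sign brings down a factor of $(-x^2)$:
$$\frac{dJ}{da} = \int_{-\infty}^{\infty} x^{2} e^{- a x^{2}} \, dx = \frac{\sqrt{\pi}}{2 a^{\frac{3}{2}}}.$$

Repeating $3$ times in total — each differentiation brings down another $(-x^2)$ — gives
$$\frac{d^{3}J}{da^{3}} = \int_{-\infty}^{\infty} x^{6} e^{- a x^{2}} \, dx = \frac{15 \sqrt{\pi}}{8 a^{\frac{7}{2}}},$$
and the integrand here is $(-1)^{3}$ times the target integrand, so $I = (-1)^{3}\,\frac{d^{3}J}{da^{3}} = - \frac{15 \sqrt{\pi}}{8 a^{\frac{7}{2}}}$.

Setting $a = \frac{4}{3}$:
$$I = - \frac{405 \sqrt{3} \sqrt{\pi}}{1024}.$$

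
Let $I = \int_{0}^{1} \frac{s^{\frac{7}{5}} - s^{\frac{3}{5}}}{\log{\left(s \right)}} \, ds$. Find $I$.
$- \log{\left(2 \right)} + \log{\left(3 \right)}$

Consider the one-parameter family: let $I(a) = \int_{0}^{1} \frac{s^{\frac{7}{5}} - s^{a}}{\log{\left(s \right)}} \, ds$.

Since $\dfrac{\partial}{\partial a}\,s^{a} = s^{a} \ln s$, the $\ln s$ in the denominator cancels and
$$\frac{dI}{da} = \int_{0}^{1} -1 s^{a} \, ds = -1 \left[\frac{s^{a+1}}{a+1}\right]_0^1 = - \frac{1}{a + 1}.$$

Integrating with respect to $a$ gives $I(a) = - \log{\left(\frac{5 a}{12} + \frac{5}{12} \right)} + C$.

At $a = \frac{7}{5}$ the integrand is identically $0$, so $I(\frac{7}{5}) = 0$. The closed form gives $0$, hence $C = 0$.

Setting $a = \frac{3}{5}$:
$$I = - \log{\left(2 \right)} + \log{\left(3 \right)}.$$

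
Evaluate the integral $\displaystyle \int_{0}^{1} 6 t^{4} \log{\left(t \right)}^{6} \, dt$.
$\frac{864}{15625}$

Begin with the known integral
$$J(a) = \int_{0}^{1} 6 t^{a} \, dt = \frac{6}{a + 1}.$$

Differentiating under the integral sign brings down a factor of $\ln t$:
$$\frac{dJ}{da} = \int_{0}^{1} 6 t^{a} \log{\left(t \right)} \, dt = - \frac{6}{\left(a + 1\right)^{2}}.$$

Repeating $6$ times in total — each differentiation brings down another $\ln t$ — gives
$$\frac{d^{6}J}{da^{6}} = \int_{0}^{1} 6 t^{a} \log{\left(t \right)}^{6} \, dt = \frac{4320}{\left(a + 1\right)^{7}},$$
and the integrand here is exactly the target integrand, so $I = \frac{4320}{\left(a + 1\right)^{7}}$.

Setting $a = 4$:
$$I = \frac{864}{15625}.$$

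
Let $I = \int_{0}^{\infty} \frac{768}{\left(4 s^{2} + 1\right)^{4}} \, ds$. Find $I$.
$60 \pi$

Start from the standard arctangent integral
$$J(a) = \int_{0}^{\infty} \frac{3}{a^{2} + s^{2}} \, ds = \frac{3 \pi}{2 a}.$$

Differentiating under the integral sign with respect to $a$,
$$\frac{dJ}{da} = \int_{0}^{\infty} - \frac{6 a}{\left(a^{2} + s^{2}\right)^{2}} \, ds = - \frac{3 \pi}{2 a^{2}},$$
so $\int_{0}^{\infty} \frac{3}{\left(a^{2} + s^{2}\right)^{2}} \, ds = \frac{3 \pi}{4 a^{3}}$.

Repeating — each differentiation of $1/(s^2+a^2)^j$ produces $-2ja/(s^2+a^2)^{j+1}$ — and dividing through by $-2ja$ at each step yields, after $3$ differentiations in total,
$$\int_{0}^{\infty} \frac{3}{\left(a^{2} + s^{2}\right)^{4}} \, ds = \frac{15 \pi}{32 a^{7}}.$$

Setting $a = \frac{1}{2}$:
$$I = 60 \pi.$$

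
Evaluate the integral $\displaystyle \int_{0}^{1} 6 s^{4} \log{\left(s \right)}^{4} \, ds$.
$\frac{144}{3125}$

Consider the simpler parametrised integral
$$J(a) = \int_{0}^{1} 6 s^{a} \, ds = \frac{6}{a + 1}.$$

Differentiating under the integral sign brings down a factor of $\ln s$:
$$\frac{dJ}{da} = \int_{0}^{1} 6 s^{a} \log{\left(s \right)} \, ds = - \frac{6}{\left(a + 1\right)^{2}}.$$

Repeating $4$ times in total — each differentiation brings down another $\ln s$ — gives
$$\frac{d^{4}J}{da^{4}} = \int_{0}^{1} 6 s^{a} \log{\left(s \right)}^{4} \, ds = \frac{144}{\left(a + 1\right)^{5}},$$
and the integrand here is exactly the target integrand, so $I = \frac{144}{\left(a + 1\right)^{5}}$.

Setting $a = 4$:
$$I = \frac{144}{3125}.$$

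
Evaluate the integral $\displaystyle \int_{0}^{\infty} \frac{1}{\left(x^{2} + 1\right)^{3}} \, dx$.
$\frac{3 \pi}{16}$

Start from the standard arctangent integral
$$J(a) = \int_{0}^{\infty} \frac{1}{a^{2} + x^{2}} \, dx = \frac{\pi}{2 a}.$$

Differentiating under the integral sign with respect to $a$,
$$\frac{dJ}{da} = \int_{0}^{\infty} - \frac{2 a}{\left(a^{2} + x^{2}\right)^{2}} \, dx = - \frac{\pi}{2 a^{2}},$$
so $\int_{0}^{\infty} \frac{1}{\left(a^{2} + x^{2}\right)^{2}} \, dx = \frac{\pi}{4 a^{3}}$.

Repeating — each differentiation of $1/(x^2+a^2)^j$ produces $-2ja/(x^2+a^2)^{j+1}$ — and dividing through by $-2ja$ at each step yields, after $2$ differentiations in total,
$$\int_{0}^{\infty} \frac{1}{\left(a^{2} + x^{2}\right)^{3}} \, dx = \frac{3 \pi}{16 a^{5}}.$$

Setting $a = 1$:
$$I = \frac{3 \pi}{16}.$$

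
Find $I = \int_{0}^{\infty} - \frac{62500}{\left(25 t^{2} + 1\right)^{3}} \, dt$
$- \frac{9375 \pi}{4}$

Start from the standard arctangent integral
$$J(a) = \int_{0}^{\infty} - \frac{4}{a^{2} + t^{2}} \, dt = - \frac{2 \pi}{a}.$$

Differentiating under the integral sign with respect to $a$,
$$\frac{dJ}{da} = \int_{0}^{\infty} \frac{8 a}{\left(a^{2} + t^{2}\right)^{2}} \, dt = \frac{2 \pi}{a^{2}},$$
so $\int_{0}^{\infty} - \frac{4}{\left(a^{2} + t^{2}\right)^{2}} \, dt = - \frac{\pi}{a^{3}}$.

Repeating — each differentiation of $1/(t^2+a^2)^j$ produces $-2ja/(t^2+a^2)^{j+1}$ — and dividing through by $-2ja$ at each step yields, after $2$ differentiations in total,
$$\int_{0}^{\infty} - \frac{4}{\left(a^{2} + t^{2}\right)^{3}} \, dt = - \frac{3 \pi}{4 a^{5}}.$$

Setting $a = \frac{1}{5}$:
$$I = - \frac{9375 \pi}{4}.$$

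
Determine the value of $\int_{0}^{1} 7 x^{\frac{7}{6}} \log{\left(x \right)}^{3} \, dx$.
$- \frac{54432}{28561}$

Start from the elementary integral
$$J(a) = \int_{0}^{1} 7 x^{a} \, dx = \frac{7}{a + 1}.$$

Differentiating under the integral sign brings down a factor of $\ln x$:
$$\frac{dJ}{da} = \int_{0}^{1} 7 x^{a} \log{\left(x \right)} \, dx = - \frac{7}{\left(a + 1\right)^{2}}.$$

Repeating $3$ times in total — each differentiation brings down another $\ln x$ — gives
$$\frac{d^{3}J}{da^{3}} = \int_{0}^{1} 7 x^{a} \log{\left(x \right)}^{3} \, dx = - \frac{42}{\left(a + 1\right)^{4}},$$
and the integrand here is exactly the target integrand, so $I = - \frac{42}{\left(a + 1\right)^{4}}$.

Setting $a = \frac{7}{6}$:
$$I = - \frac{54432}{28561}.$$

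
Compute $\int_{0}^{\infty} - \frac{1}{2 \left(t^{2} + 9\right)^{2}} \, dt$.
$- \frac{\pi}{216}$

Start from the standard arctangent integral
$$J(a) = \int_{0}^{\infty} - \frac{1}{2 \left(a^{2} + t^{2}\right)} \, dt = - \frac{\pi}{4 a}.$$

Differentiating under the integral sign with respect to $a$,
$$\frac{dJ}{da} = \int_{0}^{\infty} \frac{a}{\left(a^{2} + t^{2}\right)^{2}} \, dt = \frac{\pi}{4 a^{2}},$$
so $\int_{0}^{\infty} - \frac{1}{2 \left(a^{2} + t^{2}\right)^{2}} \, dt = - \frac{\pi}{8 a^{3}}$.

Setting $a = 3$:
$$I = - \frac{\pi}{216}.$$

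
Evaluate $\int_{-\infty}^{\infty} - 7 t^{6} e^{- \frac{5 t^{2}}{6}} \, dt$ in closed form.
$- \frac{567 \sqrt{30} \sqrt{\pi}}{125}$

Start from the elementary integral
$$J(a) = \int_{-\infty}^{\infty} - 7 e^{- a t^{2}} \, dt = - \frac{7 \sqrt{\pi}}{\sqrt{a}}.$$

Differentiating under the integral sign brings down a factor of $(-t^2)$:
$$\frac{dJ}{da} = \int_{-\infty}^{\infty} 7 t^{2} e^{- a t^{2}} \, dt = \frac{7 \sqrt{\pi}}{2 a^{\frac{3}{2}}}.$$

Repeating $3$ times in total — each differentiation brings down another $(-t^2)$ — gives
$$\frac{d^{3}J}{da^{3}} = \int_{-\infty}^{\infty} 7 t^{6} e^{- a t^{2}} \, dt = \frac{105 \sqrt{\pi}}{8 a^{\frac{7}{2}}},$$
and the integrand here is $(-1)^{3}$ times the target integrand, so $I = (-1)^{3}\,\frac{d^{3}J}{da^{3}} = - \frac{105 \sqrt{\pi}}{8 a^{\frac{7}{2}}}$.

Setting $a = \frac{5}{6}$:
$$I = - \frac{567 \sqrt{30} \sqrt{\pi}}{125}.$$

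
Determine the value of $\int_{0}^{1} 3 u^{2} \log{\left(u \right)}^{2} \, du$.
$\frac{2}{9}$

Begin with the known integral
$$J(a) = \int_{0}^{1} 3 u^{a} \, du = \frac{3}{a + 1}.$$

Differentiating under the integral sign brings down a factor of $\ln u$:
$$\frac{dJ}{da} = \int_{0}^{1} 3 u^{a} \log{\left(u \right)} \, du = - \frac{3}{\left(a + 1\right)^{2}}.$$

Repeating twice in total — each differentiation brings down another $\ln u$ — gives
$$\frac{d^{2}J}{da^{2}} = \int_{0}^{1} 3 u^{a} \log{\left(u \right)}^{2} \, du = \frac{6}{\left(a + 1\right)^{3}},$$
and the integrand here is exactly the target integrand, so $I = \frac{6}{\left(a + 1\right)^{3}}$.

Setting $a = 2$:
$$I = \frac{2}{9}.$$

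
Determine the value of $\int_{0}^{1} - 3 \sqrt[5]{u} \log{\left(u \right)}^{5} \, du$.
$\frac{78125}{648}$

Start from the elementary integral
$$J(a) = \int_{0}^{1} - 3 u^{a} \, du = - \frac{3}{a + 1}.$$

Differentiating under the integral sign brings down a factor of $\ln u$:
$$\frac{dJ}{da} = \int_{0}^{1} - 3 u^{a} \log{\left(u \right)} \, du = \frac{3}{\left(a + 1\right)^{2}}.$$

Repeating $5$ times in total — each differentiation brings down another $\ln u$ — gives
$$\frac{d^{5}J}{da^{5}} = \int_{0}^{1} - 3 u^{a} \log{\left(u \right)}^{5} \, du = \frac{360}{\left(a + 1\right)^{6}},$$
and the integrand here is exactly the target integrand, so $I = \frac{360}{\left(a + 1\right)^{6}}$.

Setting $a = \frac{1}{5}$:
$$I = \frac{78125}{648}.$$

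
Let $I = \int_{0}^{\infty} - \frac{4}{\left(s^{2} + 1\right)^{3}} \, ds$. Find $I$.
$- \frac{3 \pi}{4}$

Start from the standard arctangent integral
$$J(a) = \int_{0}^{\infty} - \frac{4}{a^{2} + s^{2}} \, ds = - \frac{2 \pi}{a}.$$

Differentiating under the integral sign with respect to $a$,
$$\frac{dJ}{da} = \int_{0}^{\infty} \frac{8 a}{\left(a^{2} + s^{2}\right)^{2}} \, ds = \frac{2 \pi}{a^{2}},$$
so $\int_{0}^{\infty} - \frac{4}{\left(a^{2} + s^{2}\right)^{2}} \, ds = - \frac{\pi}{a^{3}}$.

Repeating — each differentiation of $1/(s^2+a^2)^j$ produces $-2ja/(s^2+a^2)^{j+1}$ — and dividing through by $-2ja$ at each step yields, after $2$ differentiations in total,
$$\int_{0}^{\infty} - \frac{4}{\left(a^{2} + s^{2}\right)^{3}} \, ds = - \frac{3 \pi}{4 a^{5}}.$$

Setting $a = 1$:
$$I = - \frac{3 \pi}{4}.$$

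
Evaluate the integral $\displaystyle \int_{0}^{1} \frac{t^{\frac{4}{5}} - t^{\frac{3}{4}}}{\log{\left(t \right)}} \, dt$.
$- \log{\left(\frac{35}{36} \right)}$

Introduce a parameter $a$ in the exponent: let $I(a) = \int_{0}^{1} \frac{t^{\frac{4}{5}} - t^{a}}{\log{\left(t \right)}} \, dt$.

Since $\dfrac{\partial}{\partial a}\,t^{a} = t^{a} \ln t$, the $\ln t$ in the denominator cancels and
$$\frac{dI}{da} = \int_{0}^{1} -1 t^{a} \, dt = -1 \left[\frac{t^{a+1}}{a+1}\right]_0^1 = - \frac{1}{a + 1}.$$

Integrating with respect to $a$ gives $I(a) = - \log{\left(\frac{5 a}{9} + \frac{5}{9} \right)} + C$.

At $a = \frac{4}{5}$ the integrand is identically $0$, so $I(\frac{4}{5}) = 0$. The closed form gives $0$, hence $C = 0$.

Setting $a = \frac{3}{4}$:
$$I = - \log{\left(\frac{35}{36} \right)}.$$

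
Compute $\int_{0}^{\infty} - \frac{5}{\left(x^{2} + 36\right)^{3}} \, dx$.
$- \frac{5 \pi}{41472}$

Start from the standard arctangent integral
$$J(a) = \int_{0}^{\infty} - \frac{5}{a^{2} + x^{2}} \, dx = - \frac{5 \pi}{2 a}.$$

Differentiating under the integral sign with respect to $a$,
$$\frac{dJ}{da} = \int_{0}^{\infty} \frac{10 a}{\left(a^{2} + x^{2}\right)^{2}} \, dx = \frac{5 \pi}{2 a^{2}},$$
so $\int_{0}^{\infty} - \frac{5}{\left(a^{2} + x^{2}\right)^{2}} \, dx = - \frac{5 \pi}{4 a^{3}}$.

Repeating — each differentiation of $1/(x^2+a^2)^j$ produces $-2ja/(x^2+a^2)^{j+1}$ — and dividing through by $-2ja$ at each step yields, after $2$ differentiations in total,
$$\int_{0}^{\infty} - \frac{5}{\left(a^{2} + x^{2}\right)^{3}} \, dx = - \frac{15 \pi}{16 a^{5}}.$$

Setting $a = 6$:
$$I = - \frac{5 \pi}{41472}.$$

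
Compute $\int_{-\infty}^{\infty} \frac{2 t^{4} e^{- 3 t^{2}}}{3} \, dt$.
$\frac{\sqrt{3} \sqrt{\pi}}{54}$

Begin with the known integral
$$J(a) = \int_{-\infty}^{\infty} \frac{2 e^{- a t^{2}}}{3} \, dt = \frac{2 \sqrt{\pi}}{3 \sqrt{a}}.$$

Differentiating under the integral sign brings down a factor of $(-t^2)$:
$$\frac{dJ}{da} = \int_{-\infty}^{\infty} - \frac{2 t^{2} e^{- a t^{2}}}{3} \, dt = - \frac{\sqrt{\pi}}{3 a^{\frac{3}{2}}}.$$

Repeating twice in total — each differentiation brings down another $(-t^2)$ — gives
$$\frac{d^{2}J}{da^{2}} = \int_{-\infty}^{\infty} \frac{2 t^{4} e^{- a t^{2}}}{3} \, dt = \frac{\sqrt{\pi}}{2 a^{\frac{5}{2}}},$$
and the integrand here is exactly the target integrand, so $I = \frac{\sqrt{\pi}}{2 a^{\frac{5}{2}}}$.

Setting $a = 3$:
$$I = \frac{\sqrt{3} \sqrt{\pi}}{54}.$$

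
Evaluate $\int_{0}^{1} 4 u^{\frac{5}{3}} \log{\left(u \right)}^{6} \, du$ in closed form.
$\frac{98415}{32768}$

Start from the elementary integral
$$J(a) = \int_{0}^{1} 4 u^{a} \, du = \frac{4}{a + 1}.$$

Differentiating under the integral sign brings down a factor of $\ln u$:
$$\frac{dJ}{da} = \int_{0}^{1} 4 u^{a} \log{\left(u \right)} \, du = - \frac{4}{\left(a + 1\right)^{2}}.$$

Repeating $6$ times in total — each differentiation brings down another $\ln u$ — gives
$$\frac{d^{6}J}{da^{6}} = \int_{0}^{1} 4 u^{a} \log{\left(u \right)}^{6} \, du = \frac{2880}{\left(a + 1\right)^{7}},$$
and the integrand here is exactly the target integrand, so $I = \frac{2880}{\left(a + 1\right)^{7}}$.

Setting $a = \frac{5}{3}$:
$$I = \frac{98415}{32768}.$$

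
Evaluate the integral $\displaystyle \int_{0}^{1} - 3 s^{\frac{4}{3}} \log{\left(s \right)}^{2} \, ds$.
$- \frac{162}{343}$

Begin with the known integral
$$J(a) = \int_{0}^{1} - 3 s^{a} \, ds = - \frac{3}{a + 1}.$$

Differentiating under the integral sign brings down a factor of $\ln s$:
$$\frac{dJ}{da} = \int_{0}^{1} - 3 s^{a} \log{\left(s \right)} \, ds = \frac{3}{\left(a + 1\right)^{2}}.$$

Repeating twice in total — each differentiation brings down another $\ln s$ — gives
$$\frac{d^{2}J}{da^{2}} = \int_{0}^{1} - 3 s^{a} \log{\left(s \right)}^{2} \, ds = - \frac{6}{\left(a + 1\right)^{3}},$$
and the integrand here is exactly the target integrand, so $I = - \frac{6}{\left(a + 1\right)^{3}}$.

Setting $a = \frac{4}{3}$:
$$I = - \frac{162}{343}.$$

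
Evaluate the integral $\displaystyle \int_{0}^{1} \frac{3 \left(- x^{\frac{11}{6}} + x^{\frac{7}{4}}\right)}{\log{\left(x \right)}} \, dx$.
$\log{\left(\frac{35937}{39304} \right)}$

Consider the one-parameter family: let $I(a) = \int_{0}^{1} \frac{3 \left(- x^{\frac{11}{6}} + x^{a}\right)}{\log{\left(x \right)}} \, dx$.

Since $\dfrac{\partial}{\partial a}\,x^{a} = x^{a} \ln x$, the $\ln x$ in the denominator cancels and
$$\frac{dI}{da} = \int_{0}^{1} 3 x^{a} \, dx = 3 \left[\frac{x^{a+1}}{a+1}\right]_0^1 = \frac{3}{a + 1}.$$

Integrating with respect to $a$ gives $I(a) = \log{\left(\frac{216 \left(a + 1\right)^{3}}{4913} \right)} + C$.

At $a = \frac{11}{6}$ the integrand is identically $0$, so $I(\frac{11}{6}) = 0$. The closed form gives $0$, hence $C = 0$.

Setting $a = \frac{7}{4}$:
$$I = \log{\left(\frac{35937}{39304} \right)}.$$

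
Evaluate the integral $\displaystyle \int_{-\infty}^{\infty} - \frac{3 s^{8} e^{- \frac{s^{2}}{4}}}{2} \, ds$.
$- 5040 \sqrt{\pi}$

Begin with the known integral
$$J(a) = \int_{-\infty}^{\infty} - \frac{3 e^{- a s^{2}}}{2} \, ds = - \frac{3 \sqrt{\pi}}{2 \sqrt{a}}.$$

Differentiating under the integral sign brings down a factor of $(-s^2)$:
$$\frac{dJ}{da} = \int_{-\infty}^{\infty} \frac{3 s^{2} e^{- a s^{2}}}{2} \, ds = \frac{3 \sqrt{\pi}}{4 a^{\frac{3}{2}}}.$$

Repeating $4$ times in total — each differentiation brings down another $(-s^2)$ — gives
$$\frac{d^{4}J}{da^{4}} = \int_{-\infty}^{\infty} - \frac{3 s^{8} e^{- a s^{2}}}{2} \, ds = - \frac{315 \sqrt{\pi}}{32 a^{\frac{9}{2}}},$$
and the integrand here is exactly the target integrand, so $I = - \frac{315 \sqrt{\pi}}{32 a^{\frac{9}{2}}}$.

Setting $a = \frac{1}{4}$:
$$I = - 5040 \sqrt{\pi}.$$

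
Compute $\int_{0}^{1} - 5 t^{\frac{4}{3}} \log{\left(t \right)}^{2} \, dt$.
$- \frac{270}{343}$

Start from the elementary integral
$$J(a) = \int_{0}^{1} - 5 t^{a} \, dt = - \frac{5}{a + 1}.$$

Differentiating under the integral sign brings down a factor of $\ln t$:
$$\frac{dJ}{da} = \int_{0}^{1} - 5 t^{a} \log{\left(t \right)} \, dt = \frac{5}{\left(a + 1\right)^{2}}.$$

Repeating twice in total — each differentiation brings down another $\ln t$ — gives
$$\frac{d^{2}J}{da^{2}} = \int_{0}^{1} - 5 t^{a} \log{\left(t \right)}^{2} \, dt = - \frac{10}{\left(a + 1\right)^{3}},$$
and the integrand here is exactly the target integrand, so $I = - \frac{10}{\left(a + 1\right)^{3}}$.

Setting $a = \frac{4}{3}$:
$$I = - \frac{270}{343}.$$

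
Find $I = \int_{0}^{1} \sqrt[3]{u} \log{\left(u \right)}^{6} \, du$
$\frac{98415}{1024}$

Begin with the known integral
$$J(a) = \int_{0}^{1} u^{a} \, du = \frac{1}{a + 1}.$$

Differentiating under the integral sign brings down a factor of $\ln u$:
$$\frac{dJ}{da} = \int_{0}^{1} u^{a} \log{\left(u \right)} \, du = - \frac{1}{\left(a + 1\right)^{2}}.$$

Repeating $6$ times in total — each differentiation brings down another $\ln u$ — gives
$$\frac{d^{6}J}{da^{6}} = \int_{0}^{1} u^{a} \log{\left(u \right)}^{6} \, du = \frac{720}{\left(a + 1\right)^{7}},$$
and the integrand here is exactly the target integrand, so $I = \frac{720}{\left(a + 1\right)^{7}}$.

Setting $a = \frac{1}{3}$:
$$I = \frac{98415}{1024}.$$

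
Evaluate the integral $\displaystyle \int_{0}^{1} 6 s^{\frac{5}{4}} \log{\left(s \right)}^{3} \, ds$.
$- \frac{1024}{729}$

Begin with the known integral
$$J(a) = \int_{0}^{1} 6 s^{a} \, ds = \frac{6}{a + 1}.$$

Differentiating under the integral sign brings down a factor of $\ln s$:
$$\frac{dJ}{da} = \int_{0}^{1} 6 s^{a} \log{\left(s \right)} \, ds = - \frac{6}{\left(a + 1\right)^{2}}.$$

Repeating $3$ times in total — each differentiation brings down another $\ln s$ — gives
$$\frac{d^{3}J}{da^{3}} = \int_{0}^{1} 6 s^{a} \log{\left(s \right)}^{3} \, ds = - \frac{36}{\left(a + 1\right)^{4}},$$
and the integrand here is exactly the target integrand, so $I = - \frac{36}{\left(a + 1\right)^{4}}$.

Setting $a = \frac{5}{4}$:
$$I = - \frac{1024}{729}.$$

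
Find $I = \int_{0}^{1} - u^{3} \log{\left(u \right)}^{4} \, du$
$- \frac{3}{128}$

Consider the simpler parametrised integral
$$J(a) = \int_{0}^{1} - u^{a} \, du = - \frac{1}{a + 1}.$$

Differentiating under the integral sign brings down a factor of $\ln u$:
$$\frac{dJ}{da} = \int_{0}^{1} - u^{a} \log{\left(u \right)} \, du = \frac{1}{\left(a + 1\right)^{2}}.$$

Repeating $4$ times in total — each differentiation brings down another $\ln u$ — gives
$$\frac{d^{4}J}{da^{4}} = \int_{0}^{1} - u^{a} \log{\left(u \right)}^{4} \, du = - \frac{24}{\left(a + 1\right)^{5}},$$
and the integrand here is exactly the target integrand, so $I = - \frac{24}{\left(a + 1\right)^{5}}$.

Setting $a = 3$:
$$I = - \frac{3}{128}.$$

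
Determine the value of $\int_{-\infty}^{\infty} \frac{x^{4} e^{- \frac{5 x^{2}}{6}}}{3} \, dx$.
$\frac{9 \sqrt{30} \sqrt{\pi}}{125}$

Consider the simpler parametrised integral
$$J(a) = \int_{-\infty}^{\infty} \frac{e^{- a x^{2}}}{3} \, dx = \frac{\sqrt{\pi}}{3 \sqrt{a}}.$$

Differentiating under the integral sign brings down a factor of $(-x^2)$:
$$\frac{dJ}{da} = \int_{-\infty}^{\infty} - \frac{x^{2} e^{- a x^{2}}}{3} \, dx = - \frac{\sqrt{\pi}}{6 a^{\frac{3}{2}}}.$$

Repeating twice in total — each differentiation brings down another $(-x^2)$ — gives
$$\frac{d^{2}J}{da^{2}} = \int_{-\infty}^{\infty} \frac{x^{4} e^{- a x^{2}}}{3} \, dx = \frac{\sqrt{\pi}}{4 a^{\frac{5}{2}}},$$
and the integrand here is exactly the target integrand, so $I = \frac{\sqrt{\pi}}{4 a^{\frac{5}{2}}}$.

Setting $a = \frac{5}{6}$:
$$I = \frac{9 \sqrt{30} \sqrt{\pi}}{125}.$$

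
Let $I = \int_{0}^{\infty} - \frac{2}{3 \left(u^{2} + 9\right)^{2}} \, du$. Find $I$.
$- \frac{\pi}{162}$

Start from the standard arctangent integral
$$J(a) = \int_{0}^{\infty} - \frac{2}{3 \left(a^{2} + u^{2}\right)} \, du = - \frac{\pi}{3 a}.$$

Differentiating under the integral sign with respect to $a$,
$$\frac{dJ}{da} = \int_{0}^{\infty} \frac{4 a}{3 \left(a^{2} + u^{2}\right)^{2}} \, du = \frac{\pi}{3 a^{2}},$$
so $\int_{0}^{\infty} - \frac{2}{3 \left(a^{2} + u^{2}\right)^{2}} \, du = - \frac{\pi}{6 a^{3}}$.

Setting $a = 3$:
$$I = - \frac{\pi}{162}.$$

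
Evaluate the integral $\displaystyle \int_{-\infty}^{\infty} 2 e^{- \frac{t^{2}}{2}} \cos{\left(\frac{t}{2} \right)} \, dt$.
$\frac{2 \sqrt{2} \sqrt{\pi}}{e^{\frac{1}{8}}}$

Treat the cosine frequency as a parameter and define $I(b) = \int_{-\infty}^{\infty} 2 e^{- \frac{t^{2}}{2}} \cos{\left(b t \right)} \, dt$.

Differentiating under the integral sign,
$$I'(b) = \int_{-\infty}^{\infty} - 2 t e^{- \frac{t^{2}}{2}} \sin{\left(b t \right)} \, dt.$$

Integrate $\int_{-\infty}^{\infty} t \sin(b t)\, e^{- \frac{t^{2}}{2}}\, dt$ by parts with $u = \sin(b t)$ and $dv = t\, e^{- \frac{t^{2}}{2}}\, dt$, giving $v = - e^{- \frac{t^{2}}{2}}$. The boundary term vanishes and
$$\int_{-\infty}^{\infty} t \sin(b t)\, e^{- \frac{t^{2}}{2}}\, dt = b \int_{-\infty}^{\infty} \cos(b t)\, e^{- \frac{t^{2}}{2}}\, dt,$$
so $I'(b) = - b\, I(b)$.

This is a separable first-order ODE; solving with the initial condition $I(0) = \int_{-\infty}^{\infty} 2 e^{- \frac{t^{2}}{2}}\,dt = 2 \sqrt{2} \sqrt{\pi}$ gives
$$I(b) = 2 \sqrt{2} \sqrt{\pi} e^{- \frac{b^{2}}{2}}.$$

Setting $b = \frac{1}{2}$:
$$I = \frac{2 \sqrt{2} \sqrt{\pi}}{e^{\frac{1}{8}}}.$$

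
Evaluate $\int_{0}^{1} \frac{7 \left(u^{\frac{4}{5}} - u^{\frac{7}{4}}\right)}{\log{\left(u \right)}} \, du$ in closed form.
$\log{\left(\frac{78364164096}{1522435234375} \right)}$

Replace the exponent $\frac{4}{5}$ by a parameter $a$: let $I(a) = \int_{0}^{1} \frac{7 \left(- u^{\frac{7}{4}} + u^{a}\right)}{\log{\left(u \right)}} \, du$.

Since $\dfrac{\partial}{\partial a}\,u^{a} = u^{a} \ln u$, the $\ln u$ in the denominator cancels and
$$\frac{dI}{da} = \int_{0}^{1} 7 u^{a} \, du = 7 \left[\frac{u^{a+1}}{a+1}\right]_0^1 = \frac{7}{a + 1}.$$

Integrating with respect to $a$ gives $I(a) = \log{\left(\frac{16384 \left(a + 1\right)^{7}}{19487171} \right)} + C$.

At $a = \frac{7}{4}$ the integrand is identically $0$, so $I(\frac{7}{4}) = 0$. The closed form gives $0$, hence $C = 0$.

Setting $a = \frac{4}{5}$:
$$I = \log{\left(\frac{78364164096}{1522435234375} \right)}.$$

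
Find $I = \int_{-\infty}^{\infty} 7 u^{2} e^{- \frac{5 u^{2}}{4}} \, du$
$\frac{28 \sqrt{5} \sqrt{\pi}}{25}$

Consider the simpler parametrised integral
$$J(a) = \int_{-\infty}^{\infty} 7 e^{- a u^{2}} \, du = \frac{7 \sqrt{\pi}}{\sqrt{a}}.$$

Differentiating under the integral sign brings down a factor of $(-u^2)$:
$$\frac{dJ}{da} = \int_{-\infty}^{\infty} - 7 u^{2} e^{- a u^{2}} \, du = - \frac{7 \sqrt{\pi}}{2 a^{\frac{3}{2}}}.$$

The integral on the left is $-I$, so $I = \frac{7 \sqrt{\pi}}{2 a^{\frac{3}{2}}}$.

Setting $a = \frac{5}{4}$:
$$I = \frac{28 \sqrt{5} \sqrt{\pi}}{25}.$$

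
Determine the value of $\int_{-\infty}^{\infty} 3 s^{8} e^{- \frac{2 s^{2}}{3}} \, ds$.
$\frac{25515 \sqrt{6} \sqrt{\pi}}{512}$

Start from the elementary integral
$$J(a) = \int_{-\infty}^{\infty} 3 e^{- a s^{2}} \, ds = \frac{3 \sqrt{\pi}}{\sqrt{a}}.$$

Differentiating under the integral sign brings down a factor of $(-s^2)$:
$$\frac{dJ}{da} = \int_{-\infty}^{\infty} - 3 s^{2} e^{- a s^{2}} \, ds = - \frac{3 \sqrt{\pi}}{2 a^{\frac{3}{2}}}.$$

Repeating $4$ times in total — each differentiation brings down another $(-s^2)$ — gives
$$\frac{d^{4}J}{da^{4}} = \int_{-\infty}^{\infty} 3 s^{8} e^{- a s^{2}} \, ds = \frac{315 \sqrt{\pi}}{16 a^{\frac{9}{2}}},$$
and the integrand here is exactly the target integrand, so $I = \frac{315 \sqrt{\pi}}{16 a^{\frac{9}{2}}}$.

Setting $a = \frac{2}{3}$:
$$I = \frac{25515 \sqrt{6} \sqrt{\pi}}{512}.$$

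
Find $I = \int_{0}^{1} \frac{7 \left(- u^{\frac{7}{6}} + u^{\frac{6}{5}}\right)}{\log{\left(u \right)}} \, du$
$- \log{\left(\frac{4902227890625}{5455160701056} \right)}$

Replace the exponent $\frac{7}{6}$ by a parameter $a$: let $I(a) = \int_{0}^{1} \frac{7 \left(u^{\frac{6}{5}} - u^{a}\right)}{\log{\left(u \right)}} \, du$.

Since $\dfrac{\partial}{\partial a}\,u^{a} = u^{a} \ln u$, the $\ln u$ in the denominator cancels and
$$\frac{dI}{da} = \int_{0}^{1} -7 u^{a} \, du = -7 \left[\frac{u^{a+1}}{a+1}\right]_0^1 = - \frac{7}{a + 1}.$$

Integrating with respect to $a$ gives $I(a) = - \log{\left(\frac{78125 \left(a + 1\right)^{7}}{19487171} \right)} + C$.

At $a = \frac{6}{5}$ the integrand is identically $0$, so $I(\frac{6}{5}) = 0$. The closed form gives $0$, hence $C = 0$.

Setting $a = \frac{7}{6}$:
$$I = - \log{\left(\frac{4902227890625}{5455160701056} \right)}.$$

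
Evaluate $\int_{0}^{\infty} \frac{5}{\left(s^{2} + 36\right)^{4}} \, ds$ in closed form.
$\frac{25 \pi}{8957952}$

Begin with the known result
$$J(a) = \int_{0}^{\infty} \frac{5}{a^{2} + s^{2}} \, ds = \frac{5 \pi}{2 a}.$$

Differentiating under the integral sign with respect to $a$,
$$\frac{dJ}{da} = \int_{0}^{\infty} - \frac{10 a}{\left(a^{2} + s^{2}\right)^{2}} \, ds = - \frac{5 \pi}{2 a^{2}},$$
so $\int_{0}^{\infty} \frac{5}{\left(a^{2} + s^{2}\right)^{2}} \, ds = \frac{5 \pi}{4 a^{3}}$.

Repeating — each differentiation of $1/(s^2+a^2)^j$ produces $-2ja/(s^2+a^2)^{j+1}$ — and dividing through by $-2ja$ at each step yields, after $3$ differentiations in total,
$$\int_{0}^{\infty} \frac{5}{\left(a^{2} + s^{2}\right)^{4}} \, ds = \frac{25 \pi}{32 a^{7}}.$$

Setting $a = 6$:
$$I = \frac{25 \pi}{8957952}.$$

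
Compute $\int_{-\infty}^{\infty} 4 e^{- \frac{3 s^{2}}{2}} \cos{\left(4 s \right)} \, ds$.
$\frac{4 \sqrt{6} \sqrt{\pi}}{3 e^{\frac{8}{3}}}$

Treat the cosine frequency as a parameter and define $I(b) = \int_{-\infty}^{\infty} 4 e^{- \frac{3 s^{2}}{2}} \cos{\left(b s \right)} \, ds$.

Differentiating under the integral sign,
$$I'(b) = \int_{-\infty}^{\infty} - 4 s e^{- \frac{3 s^{2}}{2}} \sin{\left(b s \right)} \, ds.$$

Integrate $\int_{-\infty}^{\infty} s \sin(b s)\, e^{- \frac{3 s^{2}}{2}}\, ds$ by parts with $u = \sin(b s)$ and $dv = s\, e^{- \frac{3 s^{2}}{2}}\, ds$, giving $v = - \frac{e^{- \frac{3 s^{2}}{2}}}{3}$. The boundary term vanishes and
$$\int_{-\infty}^{\infty} s \sin(b s)\, e^{- \frac{3 s^{2}}{2}}\, ds = \frac{b}{3} \int_{-\infty}^{\infty} \cos(b s)\, e^{- \frac{3 s^{2}}{2}}\, ds,$$
so $I'(b) = - \frac{b}{3}\, I(b)$.

This is a separable first-order ODE; solving with the initial condition $I(0) = \int_{-\infty}^{\infty} 4 e^{- \frac{3 s^{2}}{2}}\,ds = \frac{4 \sqrt{6} \sqrt{\pi}}{3}$ gives
$$I(b) = \frac{4 \sqrt{6} \sqrt{\pi} e^{- \frac{b^{2}}{6}}}{3}.$$

Setting $b = 4$:
$$I = \frac{4 \sqrt{6} \sqrt{\pi}}{3 e^{\frac{8}{3}}}.$$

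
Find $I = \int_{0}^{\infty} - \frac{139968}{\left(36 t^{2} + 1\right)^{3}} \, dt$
$- 4374 \pi$

Recall the elementary integral
$$J(a) = \int_{0}^{\infty} - \frac{3}{a^{2} + t^{2}} \, dt = - \frac{3 \pi}{2 a}.$$

Differentiating under the integral sign with respect to $a$,
$$\frac{dJ}{da} = \int_{0}^{\infty} \frac{6 a}{\left(a^{2} + t^{2}\right)^{2}} \, dt = \frac{3 \pi}{2 a^{2}},$$
so $\int_{0}^{\infty} - \frac{3}{\left(a^{2} + t^{2}\right)^{2}} \, dt = - \frac{3 \pi}{4 a^{3}}$.

Repeating — each differentiation of $1/(t^2+a^2)^j$ produces $-2ja/(t^2+a^2)^{j+1}$ — and dividing through by $-2ja$ at each step yields, after $2$ differentiations in total,
$$\int_{0}^{\infty} - \frac{3}{\left(a^{2} + t^{2}\right)^{3}} \, dt = - \frac{9 \pi}{16 a^{5}}.$$

Setting $a = \frac{1}{6}$:
$$I = - 4374 \pi.$$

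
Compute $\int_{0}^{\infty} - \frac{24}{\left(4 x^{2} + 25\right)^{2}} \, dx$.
$- \frac{3 \pi}{125}$

Begin with the known result
$$J(a) = \int_{0}^{\infty} - \frac{3}{2 \left(a^{2} + x^{2}\right)} \, dx = - \frac{3 \pi}{4 a}.$$

Differentiating under the integral sign with respect to $a$,
$$\frac{dJ}{da} = \int_{0}^{\infty} \frac{3 a}{\left(a^{2} + x^{2}\right)^{2}} \, dx = \frac{3 \pi}{4 a^{2}},$$
so $\int_{0}^{\infty} - \frac{3}{2 \left(a^{2} + x^{2}\right)^{2}} \, dx = - \frac{3 \pi}{8 a^{3}}$.

Setting $a = \frac{5}{2}$:
$$I = - \frac{3 \pi}{125}.$$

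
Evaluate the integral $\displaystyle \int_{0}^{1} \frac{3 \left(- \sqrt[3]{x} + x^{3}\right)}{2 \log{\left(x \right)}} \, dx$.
$\frac{3 \log{\left(3 \right)}}{2}$

Introduce a parameter $a$ in the exponent: let $I(a) = \int_{0}^{1} \frac{3 \left(- \sqrt[3]{x} + x^{a}\right)}{2 \log{\left(x \right)}} \, dx$.

Since $\dfrac{\partial}{\partial a}\,x^{a} = x^{a} \ln x$, the $\ln x$ in the denominator cancels and
$$\frac{dI}{da} = \int_{0}^{1} \frac{3}{2} x^{a} \, dx = \frac{3}{2} \left[\frac{x^{a+1}}{a+1}\right]_0^1 = \frac{3}{2 \left(a + 1\right)}.$$

Integrating with respect to $a$ gives $I(a) = \log{\left(\frac{3 \sqrt{3} \left(a + 1\right)^{\frac{3}{2}}}{8} \right)} + C$.

At $a = \frac{1}{3}$ the integrand is identically $0$, so $I(\frac{1}{3}) = 0$. The closed form gives $0$, hence $C = 0$.

Setting $a = 3$:
$$I = \frac{3 \log{\left(3 \right)}}{2}.$$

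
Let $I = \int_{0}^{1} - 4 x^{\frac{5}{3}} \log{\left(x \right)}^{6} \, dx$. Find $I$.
$- \frac{98415}{32768}$

Consider the simpler parametrised integral
$$J(a) = \int_{0}^{1} - 4 x^{a} \, dx = - \frac{4}{a + 1}.$$

Differentiating under the integral sign brings down a factor of $\ln x$:
$$\frac{dJ}{da} = \int_{0}^{1} - 4 x^{a} \log{\left(x \right)} \, dx = \frac{4}{\left(a + 1\right)^{2}}.$$

Repeating $6$ times in total — each differentiation brings down another $\ln x$ — gives
$$\frac{d^{6}J}{da^{6}} = \int_{0}^{1} - 4 x^{a} \log{\left(x \right)}^{6} \, dx = - \frac{2880}{\left(a + 1\right)^{7}},$$
and the integrand here is exactly the target integrand, so $I = - \frac{2880}{\left(a + 1\right)^{7}}$.

Setting $a = \frac{5}{3}$:
$$I = - \frac{98415}{32768}.$$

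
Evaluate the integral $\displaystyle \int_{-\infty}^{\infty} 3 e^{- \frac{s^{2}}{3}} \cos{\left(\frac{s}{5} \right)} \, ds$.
$\frac{3 \sqrt{3} \sqrt{\pi}}{e^{\frac{3}{100}}}$

Treat the cosine frequency as a parameter and define $I(b) = \int_{-\infty}^{\infty} 3 e^{- \frac{s^{2}}{3}} \cos{\left(b s \right)} \, ds$.

Differentiating under the integral sign,
$$I'(b) = \int_{-\infty}^{\infty} - 3 s e^{- \frac{s^{2}}{3}} \sin{\left(b s \right)} \, ds.$$

Integrate $\int_{-\infty}^{\infty} s \sin(b s)\, e^{- \frac{s^{2}}{3}}\, ds$ by parts with $u = \sin(b s)$ and $dv = s\, e^{- \frac{s^{2}}{3}}\, ds$, giving $v = - \frac{3 e^{- \frac{s^{2}}{3}}}{2}$. The boundary term vanishes and
$$\int_{-\infty}^{\infty} s \sin(b s)\, e^{- \frac{s^{2}}{3}}\, ds = \frac{3 b}{2} \int_{-\infty}^{\infty} \cos(b s)\, e^{- \frac{s^{2}}{3}}\, ds,$$
so $I'(b) = - \frac{3 b}{2}\, I(b)$.

This is a separable first-order ODE; solving with the initial condition $I(0) = \int_{-\infty}^{\infty} 3 e^{- \frac{s^{2}}{3}}\,ds = 3 \sqrt{3} \sqrt{\pi}$ gives
$$I(b) = 3 \sqrt{3} \sqrt{\pi} e^{- \frac{3 b^{2}}{4}}.$$

Setting $b = \frac{1}{5}$:
$$I = \frac{3 \sqrt{3} \sqrt{\pi}}{e^{\frac{3}{100}}}.$$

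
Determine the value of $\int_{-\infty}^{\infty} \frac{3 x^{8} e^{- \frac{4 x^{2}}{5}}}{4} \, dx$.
$\frac{196875 \sqrt{5} \sqrt{\pi}}{32768}$

Start from the elementary integral
$$J(a) = \int_{-\infty}^{\infty} \frac{3 e^{- a x^{2}}}{4} \, dx = \frac{3 \sqrt{\pi}}{4 \sqrt{a}}.$$

Differentiating under the integral sign brings down a factor of $(-x^2)$:
$$\frac{dJ}{da} = \int_{-\infty}^{\infty} - \frac{3 x^{2} e^{- a x^{2}}}{4} \, dx = - \frac{3 \sqrt{\pi}}{8 a^{\frac{3}{2}}}.$$

Repeating $4$ times in total — each differentiation brings down another $(-x^2)$ — gives
$$\frac{d^{4}J}{da^{4}} = \int_{-\infty}^{\infty} \frac{3 x^{8} e^{- a x^{2}}}{4} \, dx = \frac{315 \sqrt{\pi}}{64 a^{\frac{9}{2}}},$$
and the integrand here is exactly the target integrand, so $I = \frac{315 \sqrt{\pi}}{64 a^{\frac{9}{2}}}$.

Setting $a = \frac{4}{5}$:
$$I = \frac{196875 \sqrt{5} \sqrt{\pi}}{32768}.$$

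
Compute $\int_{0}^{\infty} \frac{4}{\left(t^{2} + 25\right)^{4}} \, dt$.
$\frac{\pi}{125000}$

Begin with the known result
$$J(a) = \int_{0}^{\infty} \frac{4}{a^{2} + t^{2}} \, dt = \frac{2 \pi}{a}.$$

Differentiating under the integral sign with respect to $a$,
$$\frac{dJ}{da} = \int_{0}^{\infty} - \frac{8 a}{\left(a^{2} + t^{2}\right)^{2}} \, dt = - \frac{2 \pi}{a^{2}},$$
so $\int_{0}^{\infty} \frac{4}{\left(a^{2} + t^{2}\right)^{2}} \, dt = \frac{\pi}{a^{3}}$.

Repeating — each differentiation of $1/(t^2+a^2)^j$ produces $-2ja/(t^2+a^2)^{j+1}$ — and dividing through by $-2ja$ at each step yields, after $3$ differentiations in total,
$$\int_{0}^{\infty} \frac{4}{\left(a^{2} + t^{2}\right)^{4}} \, dt = \frac{5 \pi}{8 a^{7}}.$$

Setting $a = 5$:
$$I = \frac{\pi}{125000}.$$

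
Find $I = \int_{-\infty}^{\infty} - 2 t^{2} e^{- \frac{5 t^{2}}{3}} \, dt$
$- \frac{3 \sqrt{15} \sqrt{\pi}}{25}$

Consider the simpler parametrised integral
$$J(a) = \int_{-\infty}^{\infty} - 2 e^{- a t^{2}} \, dt = - \frac{2 \sqrt{\pi}}{\sqrt{a}}.$$

Differentiating under the integral sign brings down a factor of $(-t^2)$:
$$\frac{dJ}{da} = \int_{-\infty}^{\infty} 2 t^{2} e^{- a t^{2}} \, dt = \frac{\sqrt{\pi}}{a^{\frac{3}{2}}}.$$

The integral on the left is $-I$, so $I = - \frac{\sqrt{\pi}}{a^{\frac{3}{2}}}$.

Setting $a = \frac{5}{3}$:
$$I = - \frac{3 \sqrt{15} \sqrt{\pi}}{25}.$$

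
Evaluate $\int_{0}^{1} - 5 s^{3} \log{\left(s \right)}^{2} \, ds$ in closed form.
$- \frac{5}{32}$

Start from the elementary integral
$$J(a) = \int_{0}^{1} - 5 s^{a} \, ds = - \frac{5}{a + 1}.$$

Differentiating under the integral sign brings down a factor of $\ln s$:
$$\frac{dJ}{da} = \int_{0}^{1} - 5 s^{a} \log{\left(s \right)} \, ds = \frac{5}{\left(a + 1\right)^{2}}.$$

Repeating twice in total — each differentiation brings down another $\ln s$ — gives
$$\frac{d^{2}J}{da^{2}} = \int_{0}^{1} - 5 s^{a} \log{\left(s \right)}^{2} \, ds = - \frac{10}{\left(a + 1\right)^{3}},$$
and the integrand here is exactly the target integrand, so $I = - \frac{10}{\left(a + 1\right)^{3}}$.

Setting $a = 3$:
$$I = - \frac{5}{32}.$$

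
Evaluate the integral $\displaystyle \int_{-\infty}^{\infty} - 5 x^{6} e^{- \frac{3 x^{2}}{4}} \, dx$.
$- \frac{400 \sqrt{3} \sqrt{\pi}}{27}$

Start from the elementary integral
$$J(a) = \int_{-\infty}^{\infty} - 5 e^{- a x^{2}} \, dx = - \frac{5 \sqrt{\pi}}{\sqrt{a}}.$$

Differentiating under the integral sign brings down a factor of $(-x^2)$:
$$\frac{dJ}{da} = \int_{-\infty}^{\infty} 5 x^{2} e^{- a x^{2}} \, dx = \frac{5 \sqrt{\pi}}{2 a^{\frac{3}{2}}}.$$

Repeating $3$ times in total — each differentiation brings down another $(-x^2)$ — gives
$$\frac{d^{3}J}{da^{3}} = \int_{-\infty}^{\infty} 5 x^{6} e^{- a x^{2}} \, dx = \frac{75 \sqrt{\pi}}{8 a^{\frac{7}{2}}},$$
and the integrand here is $(-1)^{3}$ times the target integrand, so $I = (-1)^{3}\,\frac{d^{3}J}{da^{3}} = - \frac{75 \sqrt{\pi}}{8 a^{\frac{7}{2}}}$.

Setting $a = \frac{3}{4}$:
$$I = - \frac{400 \sqrt{3} \sqrt{\pi}}{27}.$$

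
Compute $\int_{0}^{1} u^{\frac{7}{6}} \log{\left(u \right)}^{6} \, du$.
$\frac{201553920}{62748517}$

Start from the elementary integral
$$J(a) = \int_{0}^{1} u^{a} \, du = \frac{1}{a + 1}.$$

Differentiating under the integral sign brings down a factor of $\ln u$:
$$\frac{dJ}{da} = \int_{0}^{1} u^{a} \log{\left(u \right)} \, du = - \frac{1}{\left(a + 1\right)^{2}}.$$

Repeating $6$ times in total — each differentiation brings down another $\ln u$ — gives
$$\frac{d^{6}J}{da^{6}} = \int_{0}^{1} u^{a} \log{\left(u \right)}^{6} \, du = \frac{720}{\left(a + 1\right)^{7}},$$
and the integrand here is exactly the target integrand, so $I = \frac{720}{\left(a + 1\right)^{7}}$.

Setting $a = \frac{7}{6}$:
$$I = \frac{201553920}{62748517}.$$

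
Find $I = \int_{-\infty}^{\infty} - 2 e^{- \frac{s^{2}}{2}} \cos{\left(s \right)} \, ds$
$- \frac{2 \sqrt{2} \sqrt{\pi}}{e^{\frac{1}{2}}}$

Define $I(b) = \int_{-\infty}^{\infty} - 2 e^{- \frac{s^{2}}{2}} \cos{\left(b s \right)} \, ds$.

Differentiating under the integral sign,
$$I'(b) = \int_{-\infty}^{\infty} 2 s e^{- \frac{s^{2}}{2}} \sin{\left(b s \right)} \, ds.$$

Integrate $\int_{-\infty}^{\infty} s \sin(b s)\, e^{- \frac{s^{2}}{2}}\, ds$ by parts with $u = \sin(b s)$ and $dv = s\, e^{- \frac{s^{2}}{2}}\, ds$, giving $v = - e^{- \frac{s^{2}}{2}}$. The boundary term vanishes and
$$\int_{-\infty}^{\infty} s \sin(b s)\, e^{- \frac{s^{2}}{2}}\, ds = b \int_{-\infty}^{\infty} \cos(b s)\, e^{- \frac{s^{2}}{2}}\, ds,$$
so $I'(b) = - b\, I(b)$.

This is a separable first-order ODE; solving with the initial condition $I(0) = \int_{-\infty}^{\infty} - 2 e^{- \frac{s^{2}}{2}}\,ds = - 2 \sqrt{2} \sqrt{\pi}$ gives
$$I(b) = - 2 \sqrt{2} \sqrt{\pi} e^{- \frac{b^{2}}{2}}.$$

Setting $b = 1$:
$$I = - \frac{2 \sqrt{2} \sqrt{\pi}}{e^{\frac{1}{2}}}.$$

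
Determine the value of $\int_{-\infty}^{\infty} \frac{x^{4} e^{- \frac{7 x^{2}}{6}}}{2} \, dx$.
$\frac{27 \sqrt{42} \sqrt{\pi}}{686}$

Begin with the known integral
$$J(a) = \int_{-\infty}^{\infty} \frac{e^{- a x^{2}}}{2} \, dx = \frac{\sqrt{\pi}}{2 \sqrt{a}}.$$

Differentiating under the integral sign brings down a factor of $(-x^2)$:
$$\frac{dJ}{da} = \int_{-\infty}^{\infty} - \frac{x^{2} e^{- a x^{2}}}{2} \, dx = - \frac{\sqrt{\pi}}{4 a^{\frac{3}{2}}}.$$

Repeating twice in total — each differentiation brings down another $(-x^2)$ — gives
$$\frac{d^{2}J}{da^{2}} = \int_{-\infty}^{\infty} \frac{x^{4} e^{- a x^{2}}}{2} \, dx = \frac{3 \sqrt{\pi}}{8 a^{\frac{5}{2}}},$$
and the integrand here is exactly the target integrand, so $I = \frac{3 \sqrt{\pi}}{8 a^{\frac{5}{2}}}$.

Setting $a = \frac{7}{6}$:
$$I = \frac{27 \sqrt{42} \sqrt{\pi}}{686}.$$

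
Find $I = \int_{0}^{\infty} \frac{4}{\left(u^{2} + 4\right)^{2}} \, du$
$\frac{\pi}{8}$

Begin with the known result
$$J(a) = \int_{0}^{\infty} \frac{4}{a^{2} + u^{2}} \, du = \frac{2 \pi}{a}.$$

Differentiating under the integral sign with respect to $a$,
$$\frac{dJ}{da} = \int_{0}^{\infty} - \frac{8 a}{\left(a^{2} + u^{2}\right)^{2}} \, du = - \frac{2 \pi}{a^{2}},$$
so $\int_{0}^{\infty} \frac{4}{\left(a^{2} + u^{2}\right)^{2}} \, du = \frac{\pi}{a^{3}}$.

Setting $a = 2$:
$$I = \frac{\pi}{8}.$$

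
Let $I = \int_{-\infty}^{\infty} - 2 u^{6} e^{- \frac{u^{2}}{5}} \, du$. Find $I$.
$- \frac{1875 \sqrt{5} \sqrt{\pi}}{4}$

Consider the simpler parametrised integral
$$J(a) = \int_{-\infty}^{\infty} - 2 e^{- a u^{2}} \, du = - \frac{2 \sqrt{\pi}}{\sqrt{a}}.$$

Differentiating under the integral sign brings down a factor of $(-u^2)$:
$$\frac{dJ}{da} = \int_{-\infty}^{\infty} 2 u^{2} e^{- a u^{2}} \, du = \frac{\sqrt{\pi}}{a^{\frac{3}{2}}}.$$

Repeating $3$ times in total — each differentiation brings down another $(-u^2)$ — gives
$$\frac{d^{3}J}{da^{3}} = \int_{-\infty}^{\infty} 2 u^{6} e^{- a u^{2}} \, du = \frac{15 \sqrt{\pi}}{4 a^{\frac{7}{2}}},$$
and the integrand here is $(-1)^{3}$ times the target integrand, so $I = (-1)^{3}\,\frac{d^{3}J}{da^{3}} = - \frac{15 \sqrt{\pi}}{4 a^{\frac{7}{2}}}$.

Setting $a = \frac{1}{5}$:
$$I = - \frac{1875 \sqrt{5} \sqrt{\pi}}{4}.$$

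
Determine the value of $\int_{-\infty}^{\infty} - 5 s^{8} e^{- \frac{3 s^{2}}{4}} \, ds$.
$- \frac{5600 \sqrt{3} \sqrt{\pi}}{81}$

Consider the simpler parametrised integral
$$J(a) = \int_{-\infty}^{\infty} - 5 e^{- a s^{2}} \, ds = - \frac{5 \sqrt{\pi}}{\sqrt{a}}.$$

Differentiating under the integral sign brings down a factor of $(-s^2)$:
$$\frac{dJ}{da} = \int_{-\infty}^{\infty} 5 s^{2} e^{- a s^{2}} \, ds = \frac{5 \sqrt{\pi}}{2 a^{\frac{3}{2}}}.$$

Repeating $4$ times in total — each differentiation brings down another $(-s^2)$ — gives
$$\frac{d^{4}J}{da^{4}} = \int_{-\infty}^{\infty} - 5 s^{8} e^{- a s^{2}} \, ds = - \frac{525 \sqrt{\pi}}{16 a^{\frac{9}{2}}},$$
and the integrand here is exactly the target integrand, so $I = - \frac{525 \sqrt{\pi}}{16 a^{\frac{9}{2}}}$.

Setting $a = \frac{3}{4}$:
$$I = - \frac{5600 \sqrt{3} \sqrt{\pi}}{81}.$$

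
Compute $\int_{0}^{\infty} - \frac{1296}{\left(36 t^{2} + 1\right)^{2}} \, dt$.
$- 54 \pi$

Recall the elementary integral
$$J(a) = \int_{0}^{\infty} - \frac{1}{a^{2} + t^{2}} \, dt = - \frac{\pi}{2 a}.$$

Differentiating under the integral sign with respect to $a$,
$$\frac{dJ}{da} = \int_{0}^{\infty} \frac{2 a}{\left(a^{2} + t^{2}\right)^{2}} \, dt = \frac{\pi}{2 a^{2}},$$
so $\int_{0}^{\infty} - \frac{1}{\left(a^{2} + t^{2}\right)^{2}} \, dt = - \frac{\pi}{4 a^{3}}$.

Setting $a = \frac{1}{6}$:
$$I = - 54 \pi.$$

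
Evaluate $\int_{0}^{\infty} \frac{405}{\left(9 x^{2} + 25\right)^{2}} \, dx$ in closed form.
$\frac{27 \pi}{100}$

Recall the elementary integral
$$J(a) = \int_{0}^{\infty} \frac{5}{a^{2} + x^{2}} \, dx = \frac{5 \pi}{2 a}.$$

Differentiating under the integral sign with respect to $a$,
$$\frac{dJ}{da} = \int_{0}^{\infty} - \frac{10 a}{\left(a^{2} + x^{2}\right)^{2}} \, dx = - \frac{5 \pi}{2 a^{2}},$$
so $\int_{0}^{\infty} \frac{5}{\left(a^{2} + x^{2}\right)^{2}} \, dx = \frac{5 \pi}{4 a^{3}}$.

Setting $a = \frac{5}{3}$:
$$I = \frac{27 \pi}{100}.$$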